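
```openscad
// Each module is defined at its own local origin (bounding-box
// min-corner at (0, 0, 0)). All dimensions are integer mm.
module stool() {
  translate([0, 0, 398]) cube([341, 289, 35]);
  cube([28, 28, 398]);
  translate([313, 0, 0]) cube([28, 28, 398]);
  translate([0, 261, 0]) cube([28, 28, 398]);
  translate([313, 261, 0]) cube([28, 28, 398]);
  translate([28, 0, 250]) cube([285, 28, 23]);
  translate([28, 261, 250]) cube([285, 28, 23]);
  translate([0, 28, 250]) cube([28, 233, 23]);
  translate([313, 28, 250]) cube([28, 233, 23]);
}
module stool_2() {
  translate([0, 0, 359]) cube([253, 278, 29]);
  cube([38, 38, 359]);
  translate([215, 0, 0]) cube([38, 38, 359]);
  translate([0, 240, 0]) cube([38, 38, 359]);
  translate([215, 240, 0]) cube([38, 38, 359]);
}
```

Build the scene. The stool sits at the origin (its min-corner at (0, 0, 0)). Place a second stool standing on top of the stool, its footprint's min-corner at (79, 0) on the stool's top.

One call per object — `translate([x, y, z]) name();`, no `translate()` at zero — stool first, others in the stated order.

stool();
translate([79, 0, 433]) stool_2();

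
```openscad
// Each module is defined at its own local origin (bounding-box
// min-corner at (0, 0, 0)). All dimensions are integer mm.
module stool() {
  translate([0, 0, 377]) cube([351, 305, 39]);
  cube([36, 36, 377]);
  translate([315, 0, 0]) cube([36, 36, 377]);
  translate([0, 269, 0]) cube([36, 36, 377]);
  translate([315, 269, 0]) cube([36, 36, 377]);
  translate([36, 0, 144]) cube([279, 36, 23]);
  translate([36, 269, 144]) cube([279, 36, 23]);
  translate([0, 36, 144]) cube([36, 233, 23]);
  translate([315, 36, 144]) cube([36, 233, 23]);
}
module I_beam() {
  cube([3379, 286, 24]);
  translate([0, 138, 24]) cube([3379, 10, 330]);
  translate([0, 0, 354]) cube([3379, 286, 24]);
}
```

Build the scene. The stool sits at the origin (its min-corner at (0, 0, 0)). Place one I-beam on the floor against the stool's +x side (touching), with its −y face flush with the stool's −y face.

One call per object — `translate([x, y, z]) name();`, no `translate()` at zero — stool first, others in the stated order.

stool();
translate([351, 0, 0]) I_beam();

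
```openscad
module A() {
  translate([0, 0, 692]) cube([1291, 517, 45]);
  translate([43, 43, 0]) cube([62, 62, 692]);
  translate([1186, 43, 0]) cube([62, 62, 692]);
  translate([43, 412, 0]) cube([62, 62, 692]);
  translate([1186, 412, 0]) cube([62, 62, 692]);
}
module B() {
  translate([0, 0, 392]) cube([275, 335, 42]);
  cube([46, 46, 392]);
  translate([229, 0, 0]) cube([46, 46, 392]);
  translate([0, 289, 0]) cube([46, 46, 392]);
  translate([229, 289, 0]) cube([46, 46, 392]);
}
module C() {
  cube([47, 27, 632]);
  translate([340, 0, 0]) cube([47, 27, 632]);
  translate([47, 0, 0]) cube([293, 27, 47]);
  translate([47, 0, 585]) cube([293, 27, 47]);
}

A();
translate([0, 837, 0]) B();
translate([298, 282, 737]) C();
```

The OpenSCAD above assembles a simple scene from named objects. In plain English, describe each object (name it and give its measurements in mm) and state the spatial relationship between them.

A is a rectangular dining table. The top is 1291×517×45 mm with its upper surface at z = 737 mm. It stands on four 62×62 mm square legs, each inset 43 mm from the nearest pair of top edges, running from the floor to the underside of the top.

B is a simple wooden stool: a rectangular seat 275 mm (x) by 335 mm (y), 42 mm thick, top face at z = 434 mm, on four square legs, each 46×46 mm in cross-section. The legs rest on z = 0, each flush with a corner of the seat.

C is a picture frame with a 293×538 mm rectangular opening (x by z) and a uniform 47 mm border on every side. Frame depth is 27 mm along y. It is built from two vertical stiles running the full outside height and two horizontal rails spanning the gap between the stiles.

The stool is on the floor beside the table on its +y side. The picture frame is on top of the table.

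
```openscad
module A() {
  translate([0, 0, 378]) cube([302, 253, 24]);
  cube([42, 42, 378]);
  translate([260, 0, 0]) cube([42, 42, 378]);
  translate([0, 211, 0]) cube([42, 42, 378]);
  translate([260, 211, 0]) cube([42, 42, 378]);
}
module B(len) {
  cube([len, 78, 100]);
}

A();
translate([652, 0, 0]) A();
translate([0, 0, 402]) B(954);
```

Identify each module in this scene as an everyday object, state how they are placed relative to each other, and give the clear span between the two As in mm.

A is a stool. B is a beam. A beam spans the tops of two stools. The clear span between the two stools is 350 mm.

Second stool starts at x = 652; first ends at x = 302; clear span = 652 − 302 = 350 mm.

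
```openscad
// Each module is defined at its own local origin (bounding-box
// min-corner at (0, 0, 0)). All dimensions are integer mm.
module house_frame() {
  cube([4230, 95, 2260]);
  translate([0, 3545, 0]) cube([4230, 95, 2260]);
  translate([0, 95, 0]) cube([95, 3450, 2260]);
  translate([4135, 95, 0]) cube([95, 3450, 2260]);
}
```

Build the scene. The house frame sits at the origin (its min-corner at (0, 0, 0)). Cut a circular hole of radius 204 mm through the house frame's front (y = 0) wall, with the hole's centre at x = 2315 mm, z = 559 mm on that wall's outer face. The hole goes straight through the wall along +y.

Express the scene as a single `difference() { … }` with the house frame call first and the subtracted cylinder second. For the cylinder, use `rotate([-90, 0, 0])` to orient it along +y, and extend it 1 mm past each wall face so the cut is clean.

difference() {
  house_frame();
  translate([2315, -1, 559]) rotate([-90, 0, 0]) cylinder(h = 97, r = 204);
}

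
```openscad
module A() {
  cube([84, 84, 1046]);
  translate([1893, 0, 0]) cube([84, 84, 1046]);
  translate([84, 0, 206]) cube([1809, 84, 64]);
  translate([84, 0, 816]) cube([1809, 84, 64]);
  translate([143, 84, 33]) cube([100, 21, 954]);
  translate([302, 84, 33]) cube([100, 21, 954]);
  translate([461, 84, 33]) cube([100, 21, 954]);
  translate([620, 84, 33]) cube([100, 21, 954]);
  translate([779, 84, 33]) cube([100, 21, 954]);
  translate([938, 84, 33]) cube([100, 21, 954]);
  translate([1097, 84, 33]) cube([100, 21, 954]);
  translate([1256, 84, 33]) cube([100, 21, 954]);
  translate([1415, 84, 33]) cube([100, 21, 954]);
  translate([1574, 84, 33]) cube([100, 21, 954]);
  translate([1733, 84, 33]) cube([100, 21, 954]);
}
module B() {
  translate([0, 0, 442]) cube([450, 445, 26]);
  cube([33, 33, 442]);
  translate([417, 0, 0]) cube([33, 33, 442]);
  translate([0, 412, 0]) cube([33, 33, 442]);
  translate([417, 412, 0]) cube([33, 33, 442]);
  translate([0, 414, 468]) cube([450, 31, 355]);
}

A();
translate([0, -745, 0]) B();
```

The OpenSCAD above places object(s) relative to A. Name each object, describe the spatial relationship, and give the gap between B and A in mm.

A is a fence section. B is a chair. The chair is on the floor beside the fence section on its −y side. The gap between the chair and the fence section is 300 mm.

The chair's nearest face is 300 mm from the fence section's −y face.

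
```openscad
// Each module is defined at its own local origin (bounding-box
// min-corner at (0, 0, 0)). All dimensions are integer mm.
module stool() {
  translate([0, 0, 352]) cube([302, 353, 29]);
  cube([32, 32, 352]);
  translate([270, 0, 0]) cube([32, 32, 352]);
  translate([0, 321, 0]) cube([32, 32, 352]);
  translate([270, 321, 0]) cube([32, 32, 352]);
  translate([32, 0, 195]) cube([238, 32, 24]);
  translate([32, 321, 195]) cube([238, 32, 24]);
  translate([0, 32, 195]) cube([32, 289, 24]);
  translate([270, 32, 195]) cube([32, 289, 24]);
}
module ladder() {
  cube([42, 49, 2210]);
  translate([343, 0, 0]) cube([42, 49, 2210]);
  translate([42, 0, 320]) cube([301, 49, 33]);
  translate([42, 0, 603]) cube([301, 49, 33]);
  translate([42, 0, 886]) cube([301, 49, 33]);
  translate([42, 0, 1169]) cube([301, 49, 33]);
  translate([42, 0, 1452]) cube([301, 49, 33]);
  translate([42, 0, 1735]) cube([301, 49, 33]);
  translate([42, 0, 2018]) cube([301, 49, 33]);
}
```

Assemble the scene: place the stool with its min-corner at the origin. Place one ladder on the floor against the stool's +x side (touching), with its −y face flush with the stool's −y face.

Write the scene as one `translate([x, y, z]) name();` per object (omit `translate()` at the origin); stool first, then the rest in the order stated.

stool();
translate([302, 0, 0]) ladder();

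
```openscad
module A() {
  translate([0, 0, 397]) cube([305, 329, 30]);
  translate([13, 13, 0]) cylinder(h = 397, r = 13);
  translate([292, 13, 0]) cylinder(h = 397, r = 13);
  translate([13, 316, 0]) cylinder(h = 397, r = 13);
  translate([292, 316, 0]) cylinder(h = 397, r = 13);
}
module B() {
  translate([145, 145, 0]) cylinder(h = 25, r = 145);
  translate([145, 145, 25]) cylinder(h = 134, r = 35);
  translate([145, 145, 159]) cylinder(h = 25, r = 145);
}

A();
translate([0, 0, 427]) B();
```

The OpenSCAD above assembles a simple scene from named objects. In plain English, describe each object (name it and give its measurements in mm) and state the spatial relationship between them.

A is a four-legged stool. The seat is 305×329 mm, 30 mm thick, top at z = 427 mm. It stands on four round legs, each 26 mm in diameter, from z = 0 to the seat underside, each leg's axis is inset half a diameter from the nearest pair of seat edges (so the leg's bounding box is flush with the corner).

B is a spool: two coaxial disc flanges of radius 145 mm and thickness 25 mm, joined by a core cylinder of radius 35 mm and height 134 mm. The lower flange rests on z = 0 and the three cylinders share a vertical axis.

The spool is on top of the stool.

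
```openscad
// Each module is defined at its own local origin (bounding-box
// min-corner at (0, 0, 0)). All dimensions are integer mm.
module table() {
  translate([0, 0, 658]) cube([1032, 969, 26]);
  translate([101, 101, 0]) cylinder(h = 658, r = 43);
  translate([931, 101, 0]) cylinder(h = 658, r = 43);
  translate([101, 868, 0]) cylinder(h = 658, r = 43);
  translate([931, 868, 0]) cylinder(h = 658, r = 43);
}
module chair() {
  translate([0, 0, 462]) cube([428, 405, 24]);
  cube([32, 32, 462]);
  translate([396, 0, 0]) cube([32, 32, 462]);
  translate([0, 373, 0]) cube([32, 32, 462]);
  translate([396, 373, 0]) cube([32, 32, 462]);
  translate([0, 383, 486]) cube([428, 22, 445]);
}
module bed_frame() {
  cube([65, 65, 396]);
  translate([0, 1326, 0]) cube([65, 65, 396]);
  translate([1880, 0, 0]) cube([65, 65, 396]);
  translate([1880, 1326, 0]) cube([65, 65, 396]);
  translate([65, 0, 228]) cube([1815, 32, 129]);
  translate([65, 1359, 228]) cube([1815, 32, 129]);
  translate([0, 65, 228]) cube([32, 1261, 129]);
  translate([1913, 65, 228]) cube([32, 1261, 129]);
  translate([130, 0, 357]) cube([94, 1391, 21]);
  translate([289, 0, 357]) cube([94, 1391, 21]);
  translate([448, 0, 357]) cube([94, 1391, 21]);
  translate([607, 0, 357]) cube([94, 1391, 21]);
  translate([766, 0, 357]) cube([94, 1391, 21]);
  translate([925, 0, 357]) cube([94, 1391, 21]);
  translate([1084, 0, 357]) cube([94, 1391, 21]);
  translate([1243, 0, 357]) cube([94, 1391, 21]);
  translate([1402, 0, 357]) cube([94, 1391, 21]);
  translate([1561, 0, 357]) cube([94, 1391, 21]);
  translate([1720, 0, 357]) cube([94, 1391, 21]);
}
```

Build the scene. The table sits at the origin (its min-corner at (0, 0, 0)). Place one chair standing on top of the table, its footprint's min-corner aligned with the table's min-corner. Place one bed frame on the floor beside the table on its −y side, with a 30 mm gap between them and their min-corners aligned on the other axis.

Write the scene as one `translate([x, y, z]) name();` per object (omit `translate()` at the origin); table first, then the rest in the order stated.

table();
translate([0, 0, 684]) chair();
translate([0, -1421, 0]) bed_frame();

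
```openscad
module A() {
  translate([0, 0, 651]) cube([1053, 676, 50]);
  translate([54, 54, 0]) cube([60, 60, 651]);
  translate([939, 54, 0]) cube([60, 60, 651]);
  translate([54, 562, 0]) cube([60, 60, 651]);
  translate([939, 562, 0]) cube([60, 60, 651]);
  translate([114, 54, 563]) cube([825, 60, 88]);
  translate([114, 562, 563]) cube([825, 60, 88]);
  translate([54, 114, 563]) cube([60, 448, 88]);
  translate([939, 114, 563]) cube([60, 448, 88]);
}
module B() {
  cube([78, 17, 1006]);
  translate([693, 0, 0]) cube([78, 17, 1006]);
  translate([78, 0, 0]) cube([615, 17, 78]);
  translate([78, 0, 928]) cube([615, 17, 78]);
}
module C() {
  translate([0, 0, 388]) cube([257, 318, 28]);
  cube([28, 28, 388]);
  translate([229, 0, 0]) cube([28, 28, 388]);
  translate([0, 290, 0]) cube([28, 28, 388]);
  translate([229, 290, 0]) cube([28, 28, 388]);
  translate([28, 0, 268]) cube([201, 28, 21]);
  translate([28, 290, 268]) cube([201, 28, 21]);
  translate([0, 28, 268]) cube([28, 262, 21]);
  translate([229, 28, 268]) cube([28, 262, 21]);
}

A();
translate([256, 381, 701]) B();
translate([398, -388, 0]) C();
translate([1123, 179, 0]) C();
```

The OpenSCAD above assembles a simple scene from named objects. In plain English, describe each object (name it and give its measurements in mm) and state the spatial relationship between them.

A is a table: top 1053 mm (x) × 676 mm (y), 50 mm thick, upper face at z = 701 mm, on four 60×60 mm square legs, each inset 54 mm from the nearest pair of top edges, running from z = 0 to the bottom of the top. Four apron rails, 60 mm thick and 88 mm tall, run between adjacent legs with their top edges flush with the underside of the top and their outer faces flush with the legs' outer faces.

B is a rectangular picture frame lying in the x–z plane (depth along y). The opening is 615 mm wide (x) by 850 mm tall (z), surrounded by a border 78 mm wide on all four sides. The frame is 17 mm deep and is made of two full-height vertical stiles with two horizontal rails fitted between them.

C is a four-legged stool. The seat is a 257×318×28 mm slab whose top surface is at z = 416 mm; four square legs, each 28×28 mm in cross-section, run from the floor (z = 0) to the underside of the seat, each flush with a corner of the seat. Four stretchers, 28 mm wide and 21 mm tall, connect adjacent legs with their undersides at z = 268 mm, each running between the inner faces of the legs it joins and aligned with the legs' outer faces on the other axis.

The picture frame is on top of the table. Two stools sit around the table at the −y, +x sides.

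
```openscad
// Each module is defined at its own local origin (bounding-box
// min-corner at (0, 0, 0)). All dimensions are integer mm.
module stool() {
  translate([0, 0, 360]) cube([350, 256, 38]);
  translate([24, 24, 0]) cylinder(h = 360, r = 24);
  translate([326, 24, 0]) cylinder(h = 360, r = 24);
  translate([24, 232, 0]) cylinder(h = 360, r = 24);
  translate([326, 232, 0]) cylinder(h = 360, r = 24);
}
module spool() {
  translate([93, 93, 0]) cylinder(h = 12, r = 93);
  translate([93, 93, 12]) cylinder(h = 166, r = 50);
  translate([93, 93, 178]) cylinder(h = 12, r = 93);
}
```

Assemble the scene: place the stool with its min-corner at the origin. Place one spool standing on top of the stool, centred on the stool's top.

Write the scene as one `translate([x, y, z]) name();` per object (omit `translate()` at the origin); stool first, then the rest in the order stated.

stool();
translate([82, 35, 398]) spool();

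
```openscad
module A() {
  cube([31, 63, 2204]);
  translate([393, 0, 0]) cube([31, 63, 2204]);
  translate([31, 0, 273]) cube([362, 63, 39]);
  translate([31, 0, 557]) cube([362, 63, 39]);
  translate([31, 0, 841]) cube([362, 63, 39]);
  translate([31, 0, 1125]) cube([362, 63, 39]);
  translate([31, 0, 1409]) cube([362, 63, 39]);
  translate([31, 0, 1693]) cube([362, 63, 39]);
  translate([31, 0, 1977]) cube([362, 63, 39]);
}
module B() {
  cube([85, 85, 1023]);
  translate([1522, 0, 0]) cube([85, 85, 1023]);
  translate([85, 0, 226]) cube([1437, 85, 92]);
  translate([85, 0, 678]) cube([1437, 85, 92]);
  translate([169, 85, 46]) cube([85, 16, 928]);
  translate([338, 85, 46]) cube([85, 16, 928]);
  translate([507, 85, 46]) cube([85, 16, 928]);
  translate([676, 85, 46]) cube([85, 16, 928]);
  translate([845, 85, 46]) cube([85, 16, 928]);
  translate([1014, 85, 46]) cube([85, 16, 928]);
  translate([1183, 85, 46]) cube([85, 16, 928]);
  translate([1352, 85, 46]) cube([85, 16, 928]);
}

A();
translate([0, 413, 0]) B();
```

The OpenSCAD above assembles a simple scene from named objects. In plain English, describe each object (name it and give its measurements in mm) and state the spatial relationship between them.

A is a wooden ladder with two side rails of 31×63 mm section and 2204 mm height, set 424 mm apart overall. Between them run 7 rectangular rungs (63 mm deep, 39 mm thick), front faces flush with the rails' −y face. The bottom of the first rung is 273 mm above the floor and each subsequent rung is 284 mm higher than the one below.

B is a fence section. Two 85×85 mm posts, 1023 mm tall, stand on the floor with a clear span of 1437 mm between their inner faces. Two horizontal rails of 85×92 mm section span the gap between the posts with their undersides at z = 226 mm and z = 678 mm, flush with the posts' −y face. 8 pickets, each 85 mm wide, 16 mm thick and 928 mm tall, are fixed to the +y face of the rails with their bottoms at z = 46 mm, evenly spaced across the span with equal gaps (rounded down to the nearest mm) at the −x end and between each pair — any rounding remainder accumulates at the +x end.

The fence section is on the floor beside the ladder on its +y side.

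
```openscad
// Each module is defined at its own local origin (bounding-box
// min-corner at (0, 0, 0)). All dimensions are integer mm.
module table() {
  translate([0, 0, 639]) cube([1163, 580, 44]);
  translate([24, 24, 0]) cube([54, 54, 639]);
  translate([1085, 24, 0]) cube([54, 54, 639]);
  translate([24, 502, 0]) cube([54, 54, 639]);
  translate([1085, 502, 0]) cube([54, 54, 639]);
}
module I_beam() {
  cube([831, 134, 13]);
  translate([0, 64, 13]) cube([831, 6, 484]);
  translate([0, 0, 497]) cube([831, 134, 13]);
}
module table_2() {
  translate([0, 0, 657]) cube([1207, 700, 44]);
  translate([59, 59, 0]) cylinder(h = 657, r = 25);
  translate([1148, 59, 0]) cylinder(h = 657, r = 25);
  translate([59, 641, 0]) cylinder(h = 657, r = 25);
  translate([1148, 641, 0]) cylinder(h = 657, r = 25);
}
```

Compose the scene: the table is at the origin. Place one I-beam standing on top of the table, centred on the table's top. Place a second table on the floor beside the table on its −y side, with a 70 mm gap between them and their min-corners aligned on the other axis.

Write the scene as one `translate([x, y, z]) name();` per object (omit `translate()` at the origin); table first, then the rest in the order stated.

table();
translate([166, 223, 683]) I_beam();
translate([0, -770, 0]) table_2();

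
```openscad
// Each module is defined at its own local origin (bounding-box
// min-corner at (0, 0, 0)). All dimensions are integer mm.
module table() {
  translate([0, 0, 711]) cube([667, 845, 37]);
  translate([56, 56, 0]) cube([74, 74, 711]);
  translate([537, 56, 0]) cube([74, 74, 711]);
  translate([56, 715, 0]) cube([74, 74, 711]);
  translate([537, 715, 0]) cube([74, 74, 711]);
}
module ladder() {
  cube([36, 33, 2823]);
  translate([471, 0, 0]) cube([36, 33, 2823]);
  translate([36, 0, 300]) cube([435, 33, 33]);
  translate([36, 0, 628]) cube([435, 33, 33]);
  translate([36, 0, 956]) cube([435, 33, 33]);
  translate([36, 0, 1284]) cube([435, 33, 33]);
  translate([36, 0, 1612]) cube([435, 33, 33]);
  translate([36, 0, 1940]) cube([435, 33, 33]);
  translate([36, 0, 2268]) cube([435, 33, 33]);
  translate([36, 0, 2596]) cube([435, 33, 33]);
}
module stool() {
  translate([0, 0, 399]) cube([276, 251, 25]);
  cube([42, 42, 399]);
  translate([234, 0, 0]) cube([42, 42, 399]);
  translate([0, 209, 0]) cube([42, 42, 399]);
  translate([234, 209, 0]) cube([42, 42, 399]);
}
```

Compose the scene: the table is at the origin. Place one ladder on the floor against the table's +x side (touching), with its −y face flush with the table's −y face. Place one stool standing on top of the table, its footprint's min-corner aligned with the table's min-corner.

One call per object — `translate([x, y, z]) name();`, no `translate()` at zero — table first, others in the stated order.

table();
translate([667, 0, 0]) ladder();
translate([0, 0, 748]) stool();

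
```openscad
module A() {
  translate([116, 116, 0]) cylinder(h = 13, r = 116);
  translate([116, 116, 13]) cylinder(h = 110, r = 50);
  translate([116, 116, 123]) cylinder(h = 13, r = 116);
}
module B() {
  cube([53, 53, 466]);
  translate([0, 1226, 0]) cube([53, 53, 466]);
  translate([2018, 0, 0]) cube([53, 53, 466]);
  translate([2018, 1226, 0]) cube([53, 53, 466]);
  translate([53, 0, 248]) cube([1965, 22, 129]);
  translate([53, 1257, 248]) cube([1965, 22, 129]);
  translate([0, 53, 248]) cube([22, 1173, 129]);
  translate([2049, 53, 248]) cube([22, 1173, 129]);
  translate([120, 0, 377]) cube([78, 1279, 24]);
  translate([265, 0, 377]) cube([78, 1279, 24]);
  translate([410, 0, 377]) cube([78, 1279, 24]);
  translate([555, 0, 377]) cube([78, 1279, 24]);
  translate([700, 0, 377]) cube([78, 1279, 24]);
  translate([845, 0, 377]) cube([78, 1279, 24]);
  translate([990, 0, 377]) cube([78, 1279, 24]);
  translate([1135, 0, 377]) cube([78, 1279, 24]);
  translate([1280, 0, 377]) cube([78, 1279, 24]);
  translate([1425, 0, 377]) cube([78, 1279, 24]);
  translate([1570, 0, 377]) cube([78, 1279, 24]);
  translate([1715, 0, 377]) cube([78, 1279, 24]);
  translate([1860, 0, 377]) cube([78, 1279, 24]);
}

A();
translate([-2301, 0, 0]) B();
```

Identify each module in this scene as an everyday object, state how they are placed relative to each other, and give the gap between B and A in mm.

A is a spool. B is a bed frame. The bed frame is on the floor beside the spool on its −x side. The gap between the bed frame and the spool is 230 mm.

The bed frame's nearest face is 230 mm from the spool's −x face.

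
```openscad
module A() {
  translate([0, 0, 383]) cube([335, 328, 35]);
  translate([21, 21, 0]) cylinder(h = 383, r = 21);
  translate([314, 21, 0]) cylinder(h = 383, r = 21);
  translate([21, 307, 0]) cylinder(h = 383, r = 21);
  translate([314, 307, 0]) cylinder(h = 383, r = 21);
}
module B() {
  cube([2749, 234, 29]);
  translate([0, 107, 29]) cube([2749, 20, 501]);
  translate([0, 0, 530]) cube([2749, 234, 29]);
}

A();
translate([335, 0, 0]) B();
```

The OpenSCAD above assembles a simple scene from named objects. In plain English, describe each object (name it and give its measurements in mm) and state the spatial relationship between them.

A is a four-legged stool. The seat is a 335×328×35 mm slab whose top surface is at z = 418 mm; four round legs, each 42 mm in diameter, run from the floor (z = 0) to the underside of the seat, each leg's axis is inset half a diameter from the nearest pair of seat edges (so the leg's bounding box is flush with the corner).

B is an I-beam lying along x, 2749 mm long. Overall section height 559 mm. Two flanges 234 mm wide (y) and 29 mm thick, one on the floor and one at the top; a web 20 mm thick runs between them, centred on the flange width.

The I-beam is against the stool's +x side, with their −y faces flush.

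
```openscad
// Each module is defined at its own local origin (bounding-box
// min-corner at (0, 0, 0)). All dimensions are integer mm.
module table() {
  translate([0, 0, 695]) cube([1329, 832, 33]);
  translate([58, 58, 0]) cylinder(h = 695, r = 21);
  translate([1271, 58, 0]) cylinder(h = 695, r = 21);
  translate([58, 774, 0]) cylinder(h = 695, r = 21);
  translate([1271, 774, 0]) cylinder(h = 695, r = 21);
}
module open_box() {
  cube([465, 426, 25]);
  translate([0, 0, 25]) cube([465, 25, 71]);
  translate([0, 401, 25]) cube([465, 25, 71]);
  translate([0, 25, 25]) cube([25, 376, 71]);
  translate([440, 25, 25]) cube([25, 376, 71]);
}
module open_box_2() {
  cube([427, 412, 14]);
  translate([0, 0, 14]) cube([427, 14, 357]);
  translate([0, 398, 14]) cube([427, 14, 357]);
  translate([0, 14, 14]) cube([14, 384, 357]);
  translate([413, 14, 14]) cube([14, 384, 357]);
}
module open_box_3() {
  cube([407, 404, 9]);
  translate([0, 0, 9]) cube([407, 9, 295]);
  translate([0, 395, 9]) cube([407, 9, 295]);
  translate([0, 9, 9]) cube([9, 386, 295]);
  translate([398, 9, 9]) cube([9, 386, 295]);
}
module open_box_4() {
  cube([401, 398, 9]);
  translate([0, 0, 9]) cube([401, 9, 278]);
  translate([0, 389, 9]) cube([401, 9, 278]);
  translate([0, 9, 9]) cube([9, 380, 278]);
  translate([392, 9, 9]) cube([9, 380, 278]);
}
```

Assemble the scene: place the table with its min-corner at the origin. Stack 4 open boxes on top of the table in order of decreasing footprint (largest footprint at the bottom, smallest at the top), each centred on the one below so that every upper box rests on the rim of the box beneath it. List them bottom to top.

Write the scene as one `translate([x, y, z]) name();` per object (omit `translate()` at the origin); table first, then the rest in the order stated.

table();
translate([432, 203, 728]) open_box();
translate([451, 210, 824]) open_box_2();
translate([461, 214, 1195]) open_box_3();
translate([464, 217, 1499]) open_box_4();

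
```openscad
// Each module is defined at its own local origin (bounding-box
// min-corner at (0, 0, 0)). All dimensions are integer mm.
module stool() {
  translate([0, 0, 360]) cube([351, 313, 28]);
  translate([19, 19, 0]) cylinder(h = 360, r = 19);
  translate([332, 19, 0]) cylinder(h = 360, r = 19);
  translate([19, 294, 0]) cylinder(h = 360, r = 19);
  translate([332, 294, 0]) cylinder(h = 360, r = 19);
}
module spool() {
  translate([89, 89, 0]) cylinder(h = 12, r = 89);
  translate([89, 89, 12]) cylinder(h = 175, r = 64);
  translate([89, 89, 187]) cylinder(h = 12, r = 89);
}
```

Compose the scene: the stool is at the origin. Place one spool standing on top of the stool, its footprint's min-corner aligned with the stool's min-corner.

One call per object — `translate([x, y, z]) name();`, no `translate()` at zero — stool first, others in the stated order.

stool();
translate([0, 0, 388]) spool();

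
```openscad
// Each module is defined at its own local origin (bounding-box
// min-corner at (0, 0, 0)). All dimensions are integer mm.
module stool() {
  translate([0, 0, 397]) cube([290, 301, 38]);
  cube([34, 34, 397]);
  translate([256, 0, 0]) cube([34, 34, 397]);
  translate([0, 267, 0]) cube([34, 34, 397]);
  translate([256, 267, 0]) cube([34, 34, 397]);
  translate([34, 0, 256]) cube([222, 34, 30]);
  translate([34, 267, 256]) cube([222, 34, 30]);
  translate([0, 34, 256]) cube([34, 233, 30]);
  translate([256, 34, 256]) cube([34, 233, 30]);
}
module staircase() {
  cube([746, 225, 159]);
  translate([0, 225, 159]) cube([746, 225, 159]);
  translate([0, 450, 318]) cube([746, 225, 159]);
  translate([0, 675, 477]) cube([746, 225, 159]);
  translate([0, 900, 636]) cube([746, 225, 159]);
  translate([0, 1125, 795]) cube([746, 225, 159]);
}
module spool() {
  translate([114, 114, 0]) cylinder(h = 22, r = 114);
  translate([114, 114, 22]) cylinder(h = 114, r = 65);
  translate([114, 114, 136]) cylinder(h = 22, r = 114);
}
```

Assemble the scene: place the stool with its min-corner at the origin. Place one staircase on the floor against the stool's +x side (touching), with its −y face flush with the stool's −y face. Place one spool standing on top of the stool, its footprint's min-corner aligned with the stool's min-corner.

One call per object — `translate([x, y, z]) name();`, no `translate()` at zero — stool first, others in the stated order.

stool();
translate([290, 0, 0]) staircase();
translate([0, 0, 435]) spool();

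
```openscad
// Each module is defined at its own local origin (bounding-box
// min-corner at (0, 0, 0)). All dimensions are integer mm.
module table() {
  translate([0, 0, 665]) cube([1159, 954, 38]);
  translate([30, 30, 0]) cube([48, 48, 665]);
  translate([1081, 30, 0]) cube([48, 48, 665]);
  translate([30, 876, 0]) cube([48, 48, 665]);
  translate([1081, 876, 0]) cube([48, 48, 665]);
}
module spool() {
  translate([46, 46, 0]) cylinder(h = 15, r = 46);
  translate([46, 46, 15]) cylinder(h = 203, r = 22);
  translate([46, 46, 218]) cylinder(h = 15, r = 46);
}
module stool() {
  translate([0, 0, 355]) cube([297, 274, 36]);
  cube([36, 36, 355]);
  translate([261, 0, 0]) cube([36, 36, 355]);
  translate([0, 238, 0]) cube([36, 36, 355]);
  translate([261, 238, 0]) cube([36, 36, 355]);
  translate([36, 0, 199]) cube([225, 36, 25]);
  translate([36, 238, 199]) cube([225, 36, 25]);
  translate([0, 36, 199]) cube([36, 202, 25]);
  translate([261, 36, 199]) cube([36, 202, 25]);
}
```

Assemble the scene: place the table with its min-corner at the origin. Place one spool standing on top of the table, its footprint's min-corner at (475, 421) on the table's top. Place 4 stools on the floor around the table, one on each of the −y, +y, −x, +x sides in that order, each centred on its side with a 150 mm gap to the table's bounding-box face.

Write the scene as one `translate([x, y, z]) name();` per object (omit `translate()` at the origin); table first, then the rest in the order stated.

table();
translate([475, 421, 703]) spool();
translate([431, -424, 0]) stool();
translate([431, 1104, 0]) stool();
translate([-447, 340, 0]) stool();
translate([1309, 340, 0]) stool();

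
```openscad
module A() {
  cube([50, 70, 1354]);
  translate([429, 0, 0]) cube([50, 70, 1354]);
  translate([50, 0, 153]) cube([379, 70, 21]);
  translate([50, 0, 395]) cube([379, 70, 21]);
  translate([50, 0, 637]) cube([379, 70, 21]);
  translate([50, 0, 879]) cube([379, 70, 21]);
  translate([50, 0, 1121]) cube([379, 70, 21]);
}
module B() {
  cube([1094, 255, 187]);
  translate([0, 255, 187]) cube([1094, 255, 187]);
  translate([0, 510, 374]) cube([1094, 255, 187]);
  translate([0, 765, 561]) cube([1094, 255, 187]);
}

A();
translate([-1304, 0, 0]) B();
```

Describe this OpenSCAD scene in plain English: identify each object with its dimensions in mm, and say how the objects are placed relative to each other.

A is a wooden ladder with two side rails of 50×70 mm section and 1354 mm height, set 479 mm apart overall. Between them run 5 rectangular rungs (70 mm deep, 21 mm thick), front faces flush with the rails' −y face. The bottom of the first rung is 153 mm above the floor and each subsequent rung is 242 mm higher than the one below.

B is a run of 4 identical solid stair steps. Each tread is 1094×255 mm and each step block is 187 mm high. Step 1 rests on the floor; step k is offset from step 1 by (k−1)×255 mm in y and (k−1)×187 mm in z.

The staircase is on the floor beside the ladder on its −x side.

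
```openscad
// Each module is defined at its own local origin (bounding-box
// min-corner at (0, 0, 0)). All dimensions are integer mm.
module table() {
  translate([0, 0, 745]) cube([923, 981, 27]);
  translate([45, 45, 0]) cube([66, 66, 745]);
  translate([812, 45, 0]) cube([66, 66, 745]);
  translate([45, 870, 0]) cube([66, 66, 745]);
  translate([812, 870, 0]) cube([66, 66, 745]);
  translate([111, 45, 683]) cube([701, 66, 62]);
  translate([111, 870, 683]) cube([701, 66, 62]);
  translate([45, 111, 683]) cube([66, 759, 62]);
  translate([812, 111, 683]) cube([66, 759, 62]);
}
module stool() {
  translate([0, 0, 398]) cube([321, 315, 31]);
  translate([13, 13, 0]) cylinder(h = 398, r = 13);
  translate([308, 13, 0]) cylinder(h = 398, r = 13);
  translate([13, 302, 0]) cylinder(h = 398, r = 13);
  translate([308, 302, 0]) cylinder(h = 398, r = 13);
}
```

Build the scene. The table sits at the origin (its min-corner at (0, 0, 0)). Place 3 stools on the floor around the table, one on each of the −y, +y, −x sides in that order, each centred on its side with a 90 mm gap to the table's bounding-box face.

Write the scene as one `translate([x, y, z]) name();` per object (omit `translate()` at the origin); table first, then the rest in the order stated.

table();
translate([301, -405, 0]) stool();
translate([301, 1071, 0]) stool();
translate([-411, 333, 0]) stool();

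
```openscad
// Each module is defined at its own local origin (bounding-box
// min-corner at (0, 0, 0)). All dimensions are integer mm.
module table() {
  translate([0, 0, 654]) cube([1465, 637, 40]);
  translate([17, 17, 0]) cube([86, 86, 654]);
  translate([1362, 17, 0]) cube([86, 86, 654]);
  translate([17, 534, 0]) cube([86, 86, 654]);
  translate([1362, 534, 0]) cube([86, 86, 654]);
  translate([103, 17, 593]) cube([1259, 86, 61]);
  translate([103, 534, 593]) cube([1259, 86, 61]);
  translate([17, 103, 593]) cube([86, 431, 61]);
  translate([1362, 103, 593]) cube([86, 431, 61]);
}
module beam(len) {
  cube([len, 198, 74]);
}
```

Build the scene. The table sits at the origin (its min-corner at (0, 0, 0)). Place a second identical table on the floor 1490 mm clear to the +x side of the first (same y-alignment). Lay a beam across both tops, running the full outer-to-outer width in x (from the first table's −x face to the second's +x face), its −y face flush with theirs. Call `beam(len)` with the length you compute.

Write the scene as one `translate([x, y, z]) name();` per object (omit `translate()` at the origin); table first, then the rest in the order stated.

table();
translate([2955, 0, 0]) table();
translate([0, 0, 694]) beam(4420);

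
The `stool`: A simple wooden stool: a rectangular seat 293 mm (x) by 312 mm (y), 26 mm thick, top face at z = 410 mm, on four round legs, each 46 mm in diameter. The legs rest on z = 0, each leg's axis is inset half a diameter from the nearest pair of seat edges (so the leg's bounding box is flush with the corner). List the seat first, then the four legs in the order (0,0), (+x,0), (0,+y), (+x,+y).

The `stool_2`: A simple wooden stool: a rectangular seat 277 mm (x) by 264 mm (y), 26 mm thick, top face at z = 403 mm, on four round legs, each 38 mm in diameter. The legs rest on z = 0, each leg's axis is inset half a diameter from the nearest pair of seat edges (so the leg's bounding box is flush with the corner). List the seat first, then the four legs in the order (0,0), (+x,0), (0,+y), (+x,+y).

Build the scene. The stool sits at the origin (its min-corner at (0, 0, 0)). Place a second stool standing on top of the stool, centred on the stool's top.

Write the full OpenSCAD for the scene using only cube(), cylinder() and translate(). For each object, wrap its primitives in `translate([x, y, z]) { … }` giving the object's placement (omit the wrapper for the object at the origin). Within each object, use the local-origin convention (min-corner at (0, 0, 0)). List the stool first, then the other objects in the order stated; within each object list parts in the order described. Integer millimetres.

translate([0, 0, 384]) cube([293, 312, 26]);
translate([23, 23, 0]) cylinder(h = 384, r = 23);
translate([270, 23, 0]) cylinder(h = 384, r = 23);
translate([23, 289, 0]) cylinder(h = 384, r = 23);
translate([270, 289, 0]) cylinder(h = 384, r = 23);
translate([8, 24, 410]) {
  translate([0, 0, 377]) cube([277, 264, 26]);
  translate([19, 19, 0]) cylinder(h = 377, r = 19);
  translate([258, 19, 0]) cylinder(h = 377, r = 19);
  translate([19, 245, 0]) cylinder(h = 377, r = 19);
  translate([258, 245, 0]) cylinder(h = 377, r = 19);
}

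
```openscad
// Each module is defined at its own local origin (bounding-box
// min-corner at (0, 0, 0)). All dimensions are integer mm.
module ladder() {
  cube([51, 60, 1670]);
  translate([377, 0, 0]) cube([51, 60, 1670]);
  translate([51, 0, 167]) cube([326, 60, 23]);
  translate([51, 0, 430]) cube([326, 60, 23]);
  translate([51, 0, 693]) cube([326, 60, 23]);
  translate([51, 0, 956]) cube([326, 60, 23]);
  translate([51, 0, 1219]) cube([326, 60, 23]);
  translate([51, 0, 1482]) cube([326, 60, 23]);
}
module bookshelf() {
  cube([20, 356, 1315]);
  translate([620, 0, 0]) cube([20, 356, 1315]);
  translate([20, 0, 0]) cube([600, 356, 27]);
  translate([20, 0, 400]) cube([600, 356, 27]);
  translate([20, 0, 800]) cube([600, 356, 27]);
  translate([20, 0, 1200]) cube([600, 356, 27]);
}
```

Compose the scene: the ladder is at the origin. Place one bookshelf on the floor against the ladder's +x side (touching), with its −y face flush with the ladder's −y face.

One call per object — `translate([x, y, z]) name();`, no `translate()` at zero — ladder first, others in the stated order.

ladder();
translate([428, 0, 0]) bookshelf();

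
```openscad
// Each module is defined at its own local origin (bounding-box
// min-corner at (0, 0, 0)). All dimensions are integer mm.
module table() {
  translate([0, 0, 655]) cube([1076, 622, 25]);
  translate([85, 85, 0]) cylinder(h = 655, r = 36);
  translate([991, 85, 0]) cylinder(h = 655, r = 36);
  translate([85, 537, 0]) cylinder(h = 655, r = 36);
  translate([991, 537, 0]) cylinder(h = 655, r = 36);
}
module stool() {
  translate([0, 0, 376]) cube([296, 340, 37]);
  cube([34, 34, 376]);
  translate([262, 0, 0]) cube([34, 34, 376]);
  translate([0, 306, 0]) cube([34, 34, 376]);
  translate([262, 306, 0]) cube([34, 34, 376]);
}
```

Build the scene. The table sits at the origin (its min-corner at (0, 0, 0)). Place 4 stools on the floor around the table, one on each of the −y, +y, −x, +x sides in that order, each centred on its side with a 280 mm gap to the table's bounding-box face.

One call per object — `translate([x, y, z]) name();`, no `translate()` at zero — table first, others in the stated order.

table();
translate([390, -620, 0]) stool();
translate([390, 902, 0]) stool();
translate([-576, 141, 0]) stool();
translate([1356, 141, 0]) stool();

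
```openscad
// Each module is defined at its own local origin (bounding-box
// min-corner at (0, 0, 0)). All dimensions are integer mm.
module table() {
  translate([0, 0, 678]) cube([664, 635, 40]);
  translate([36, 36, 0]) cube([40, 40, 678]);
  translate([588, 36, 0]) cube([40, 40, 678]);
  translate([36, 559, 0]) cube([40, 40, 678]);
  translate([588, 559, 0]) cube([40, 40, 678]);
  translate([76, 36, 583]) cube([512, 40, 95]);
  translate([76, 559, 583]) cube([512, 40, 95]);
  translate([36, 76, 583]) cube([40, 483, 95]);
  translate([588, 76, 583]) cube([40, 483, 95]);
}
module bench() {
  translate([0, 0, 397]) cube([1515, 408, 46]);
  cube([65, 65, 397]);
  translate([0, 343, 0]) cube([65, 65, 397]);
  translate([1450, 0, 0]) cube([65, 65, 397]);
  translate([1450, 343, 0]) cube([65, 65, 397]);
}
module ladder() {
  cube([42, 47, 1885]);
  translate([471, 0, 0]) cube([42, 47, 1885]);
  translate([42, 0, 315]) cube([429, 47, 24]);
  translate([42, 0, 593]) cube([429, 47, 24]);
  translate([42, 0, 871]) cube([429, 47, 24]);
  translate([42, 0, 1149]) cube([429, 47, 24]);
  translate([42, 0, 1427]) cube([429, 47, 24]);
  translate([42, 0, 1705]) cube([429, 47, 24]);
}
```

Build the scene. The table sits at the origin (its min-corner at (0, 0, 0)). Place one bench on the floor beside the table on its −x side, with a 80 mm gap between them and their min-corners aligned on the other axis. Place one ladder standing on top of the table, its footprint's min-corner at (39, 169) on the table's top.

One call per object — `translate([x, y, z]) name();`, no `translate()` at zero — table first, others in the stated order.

table();
translate([-1595, 0, 0]) bench();
translate([39, 169, 718]) ladder();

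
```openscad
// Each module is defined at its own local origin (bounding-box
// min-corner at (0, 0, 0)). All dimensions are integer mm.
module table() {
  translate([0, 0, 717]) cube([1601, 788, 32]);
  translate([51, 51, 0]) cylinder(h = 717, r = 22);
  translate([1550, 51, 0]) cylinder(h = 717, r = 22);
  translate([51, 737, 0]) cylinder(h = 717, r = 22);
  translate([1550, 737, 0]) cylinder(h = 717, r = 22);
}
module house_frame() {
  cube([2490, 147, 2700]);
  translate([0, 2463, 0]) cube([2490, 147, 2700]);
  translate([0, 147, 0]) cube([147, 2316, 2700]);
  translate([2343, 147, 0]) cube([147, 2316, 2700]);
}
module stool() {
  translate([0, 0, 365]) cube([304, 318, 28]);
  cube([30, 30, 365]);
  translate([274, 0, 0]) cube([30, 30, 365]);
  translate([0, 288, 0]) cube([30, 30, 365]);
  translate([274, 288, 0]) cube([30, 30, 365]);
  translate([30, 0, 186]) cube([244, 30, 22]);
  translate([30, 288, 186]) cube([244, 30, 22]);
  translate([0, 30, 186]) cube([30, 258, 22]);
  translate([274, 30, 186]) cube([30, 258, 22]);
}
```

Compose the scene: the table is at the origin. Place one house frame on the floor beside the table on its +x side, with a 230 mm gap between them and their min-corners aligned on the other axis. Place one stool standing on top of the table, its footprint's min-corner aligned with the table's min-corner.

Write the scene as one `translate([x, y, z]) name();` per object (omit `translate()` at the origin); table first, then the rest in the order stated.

table();
translate([1831, 0, 0]) house_frame();
translate([0, 0, 749]) stool();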